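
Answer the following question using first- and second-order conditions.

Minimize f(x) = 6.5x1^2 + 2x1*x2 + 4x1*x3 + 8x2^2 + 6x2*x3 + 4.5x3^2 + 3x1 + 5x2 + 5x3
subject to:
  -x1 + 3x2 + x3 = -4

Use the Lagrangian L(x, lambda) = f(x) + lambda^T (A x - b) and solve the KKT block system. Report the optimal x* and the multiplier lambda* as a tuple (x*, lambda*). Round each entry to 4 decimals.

Form the Lagrangian:
  L(x, lambda) = (1/2) x^T Q x + c^T x + lambda^T (A x - b)
Stationarity (grad_x L = 0): Q x + c + A^T lambda = 0.
Primal feasibility: A x = b.

This gives the KKT block system:
  [ Q   A^T ] [ x     ]   [-c ]
  [ A    0  ] [ lambda ] = [ b ]

Solving the linear system:
  x*      = (0.4488, -0.985, -0.5961)
  lambda* = (4.4799)
  f(x*)   = 5.6801

x* = (0.4488, -0.985, -0.5961), lambda* = (4.4799)


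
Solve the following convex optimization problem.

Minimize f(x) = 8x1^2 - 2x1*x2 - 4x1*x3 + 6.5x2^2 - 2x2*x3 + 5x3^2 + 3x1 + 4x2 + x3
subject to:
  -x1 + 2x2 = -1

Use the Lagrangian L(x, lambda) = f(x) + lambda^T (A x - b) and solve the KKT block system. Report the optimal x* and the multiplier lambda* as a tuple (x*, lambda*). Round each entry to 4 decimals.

Form the Lagrangian:
  L(x, lambda) = (1/2) x^T Q x + c^T x + lambda^T (A x - b)
Stationarity (grad_x L = 0): Q x + c + A^T lambda = 0.
Primal feasibility: A x = b.

This gives the KKT block system:
  [ Q   A^T ] [ x     ]   [-c ]
  [ A    0  ] [ lambda ] = [ b ]

Solving the linear system:
  x*      = (-0.2542, -0.6271, -0.3271)
  lambda* = (1.4949)
  f(x*)   = -1.0517

x* = (-0.2542, -0.6271, -0.3271), lambda* = (1.4949)


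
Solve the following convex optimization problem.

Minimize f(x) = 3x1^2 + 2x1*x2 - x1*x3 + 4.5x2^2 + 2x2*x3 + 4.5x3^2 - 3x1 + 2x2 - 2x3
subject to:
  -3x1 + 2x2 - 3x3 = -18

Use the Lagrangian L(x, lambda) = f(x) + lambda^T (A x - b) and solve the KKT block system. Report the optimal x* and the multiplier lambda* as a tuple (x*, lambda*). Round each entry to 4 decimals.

Form the Lagrangian:
  L(x, lambda) = (1/2) x^T Q x + c^T x + lambda^T (A x - b)
Stationarity (grad_x L = 0): Q x + c + A^T lambda = 0.
Primal feasibility: A x = b.

This gives the KKT block system:
  [ Q   A^T ] [ x     ]   [-c ]
  [ A    0  ] [ lambda ] = [ b ]

Solving the linear system:
  x*      = (2.8448, -1.8958, 1.8913)
  lambda* = (2.7952)
  f(x*)   = 17.1024

x* = (2.8448, -1.8958, 1.8913), lambda* = (2.7952)


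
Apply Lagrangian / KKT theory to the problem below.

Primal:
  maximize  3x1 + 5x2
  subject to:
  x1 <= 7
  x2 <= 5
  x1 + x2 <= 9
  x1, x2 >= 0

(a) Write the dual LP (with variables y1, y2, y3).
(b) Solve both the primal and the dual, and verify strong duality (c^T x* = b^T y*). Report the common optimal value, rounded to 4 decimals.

The standard primal-dual pair for 'max c^T x s.t. A x <= b, x >= 0' is:
  Dual:  min b^T y  s.t.  A^T y >= c,  y >= 0.

So the dual LP is:
  minimize  7y1 + 5y2 + 9y3
  subject to:
    y1 + y3 >= 3
    y2 + y3 >= 5
    y1, y2, y3 >= 0

Solving the primal: x* = (4, 5).
  primal value c^T x* = 37.
Solving the dual: y* = (0, 2, 3).
  dual value b^T y* = 37.
Strong duality: c^T x* = b^T y*. Confirmed.

37


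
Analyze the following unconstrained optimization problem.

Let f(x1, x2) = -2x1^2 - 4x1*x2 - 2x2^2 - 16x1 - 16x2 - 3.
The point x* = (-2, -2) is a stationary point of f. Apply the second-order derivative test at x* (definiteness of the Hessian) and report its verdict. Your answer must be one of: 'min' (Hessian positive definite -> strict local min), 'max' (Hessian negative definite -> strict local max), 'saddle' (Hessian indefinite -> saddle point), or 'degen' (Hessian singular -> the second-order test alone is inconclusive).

Compute the Hessian H = grad^2 f:
  H = [[-4, -4], [-4, -4]]
Verify stationarity: grad f(x*) = H x* + g = (0, 0).
Eigenvalues of H: -8, 0.
H has a zero eigenvalue (singular; negative semidefinite but not definite), so H is neither positive definite, negative definite, nor indefinite. The second-order test alone is inconclusive -> degen.
(Indeed, f is constant along the null direction of H through x*, so x* is not a strict local extremum.)

degen


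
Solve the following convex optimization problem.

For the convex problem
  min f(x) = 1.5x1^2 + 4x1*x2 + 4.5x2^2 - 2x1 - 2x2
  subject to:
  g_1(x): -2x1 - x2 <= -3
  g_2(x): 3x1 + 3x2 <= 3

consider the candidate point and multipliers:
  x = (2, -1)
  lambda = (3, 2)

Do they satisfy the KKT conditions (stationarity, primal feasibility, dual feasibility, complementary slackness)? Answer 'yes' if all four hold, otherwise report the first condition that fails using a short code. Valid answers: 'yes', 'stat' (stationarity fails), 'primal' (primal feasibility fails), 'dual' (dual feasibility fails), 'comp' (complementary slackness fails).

Gradient of f: grad f(x) = Q x + c = (0, -3)
Constraint values g_i(x) = a_i^T x - b_i:
  g_1((2, -1)) = 0
  g_2((2, -1)) = 0
Stationarity residual: grad f(x) + sum_i lambda_i a_i = (0, 0)
  -> stationarity OK
Primal feasibility (all g_i <= 0): OK
Dual feasibility (all lambda_i >= 0): OK
Complementary slackness (lambda_i * g_i(x) = 0 for all i): OK

Verdict: yes, KKT holds.

yes


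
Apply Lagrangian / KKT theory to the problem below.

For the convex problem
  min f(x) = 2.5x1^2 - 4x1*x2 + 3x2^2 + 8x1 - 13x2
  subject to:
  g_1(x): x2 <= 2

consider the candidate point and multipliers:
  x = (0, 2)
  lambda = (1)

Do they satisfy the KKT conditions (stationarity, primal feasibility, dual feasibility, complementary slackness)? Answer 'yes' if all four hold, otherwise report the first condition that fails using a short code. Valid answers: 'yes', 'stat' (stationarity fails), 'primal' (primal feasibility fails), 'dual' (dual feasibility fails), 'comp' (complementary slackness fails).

Gradient of f: grad f(x) = Q x + c = (0, -1)
Constraint values g_i(x) = a_i^T x - b_i:
  g_1((0, 2)) = 0
Stationarity residual: grad f(x) + sum_i lambda_i a_i = (0, 0)
  -> stationarity OK
Primal feasibility (all g_i <= 0): OK
Dual feasibility (all lambda_i >= 0): OK
Complementary slackness (lambda_i * g_i(x) = 0 for all i): OK

Verdict: yes, KKT holds.

yes


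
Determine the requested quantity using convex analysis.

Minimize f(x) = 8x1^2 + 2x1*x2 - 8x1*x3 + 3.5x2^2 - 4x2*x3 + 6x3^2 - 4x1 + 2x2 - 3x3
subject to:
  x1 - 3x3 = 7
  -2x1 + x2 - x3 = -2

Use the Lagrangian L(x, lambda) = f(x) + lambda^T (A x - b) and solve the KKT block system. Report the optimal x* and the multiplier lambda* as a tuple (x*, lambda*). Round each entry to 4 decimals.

Form the Lagrangian:
  L(x, lambda) = (1/2) x^T Q x + c^T x + lambda^T (A x - b)
Stationarity (grad_x L = 0): Q x + c + A^T lambda = 0.
Primal feasibility: A x = b.

This gives the KKT block system:
  [ Q   A^T ] [ x     ]   [-c ]
  [ A    0  ] [ lambda ] = [ b ]

Solving the linear system:
  x*      = (0.8058, -2.453, -2.0647)
  lambda* = (-9.904, 5.3006)
  f(x*)   = 38.9969

x* = (0.8058, -2.453, -2.0647), lambda* = (-9.904, 5.3006)


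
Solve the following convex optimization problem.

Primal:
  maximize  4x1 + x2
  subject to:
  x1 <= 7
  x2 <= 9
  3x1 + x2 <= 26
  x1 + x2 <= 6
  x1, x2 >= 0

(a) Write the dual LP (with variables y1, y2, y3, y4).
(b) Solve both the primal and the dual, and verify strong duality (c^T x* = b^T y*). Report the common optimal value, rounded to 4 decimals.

The standard primal-dual pair for 'max c^T x s.t. A x <= b, x >= 0' is:
  Dual:  min b^T y  s.t.  A^T y >= c,  y >= 0.

So the dual LP is:
  minimize  7y1 + 9y2 + 26y3 + 6y4
  subject to:
    y1 + 3y3 + y4 >= 4
    y2 + y3 + y4 >= 1
    y1, y2, y3, y4 >= 0

Solving the primal: x* = (6, 0).
  primal value c^T x* = 24.
Solving the dual: y* = (0, 0, 0, 4).
  dual value b^T y* = 24.
Strong duality: c^T x* = b^T y*. Confirmed.

24


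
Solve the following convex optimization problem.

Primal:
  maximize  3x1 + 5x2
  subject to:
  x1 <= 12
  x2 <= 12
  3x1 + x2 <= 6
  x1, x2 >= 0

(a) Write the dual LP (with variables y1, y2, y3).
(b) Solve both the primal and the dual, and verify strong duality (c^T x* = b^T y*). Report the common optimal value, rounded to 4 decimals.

The standard primal-dual pair for 'max c^T x s.t. A x <= b, x >= 0' is:
  Dual:  min b^T y  s.t.  A^T y >= c,  y >= 0.

So the dual LP is:
  minimize  12y1 + 12y2 + 6y3
  subject to:
    y1 + 3y3 >= 3
    y2 + y3 >= 5
    y1, y2, y3 >= 0

Solving the primal: x* = (0, 6).
  primal value c^T x* = 30.
Solving the dual: y* = (0, 0, 5).
  dual value b^T y* = 30.
Strong duality: c^T x* = b^T y*. Confirmed.

30


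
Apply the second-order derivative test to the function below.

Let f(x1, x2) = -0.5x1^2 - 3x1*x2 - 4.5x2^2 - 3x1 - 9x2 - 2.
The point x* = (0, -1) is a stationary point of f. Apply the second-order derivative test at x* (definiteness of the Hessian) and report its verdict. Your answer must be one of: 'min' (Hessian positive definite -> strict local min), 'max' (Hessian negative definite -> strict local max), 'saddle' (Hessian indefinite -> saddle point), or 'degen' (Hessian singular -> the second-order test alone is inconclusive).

Compute the Hessian H = grad^2 f:
  H = [[-1, -3], [-3, -9]]
Verify stationarity: grad f(x*) = H x* + g = (0, 0).
Eigenvalues of H: -10, 0.
H has a zero eigenvalue (singular; negative semidefinite but not definite), so H is neither positive definite, negative definite, nor indefinite. The second-order test alone is inconclusive -> degen.
(Indeed, f is constant along the null direction of H through x*, so x* is not a strict local extremum.)

degen


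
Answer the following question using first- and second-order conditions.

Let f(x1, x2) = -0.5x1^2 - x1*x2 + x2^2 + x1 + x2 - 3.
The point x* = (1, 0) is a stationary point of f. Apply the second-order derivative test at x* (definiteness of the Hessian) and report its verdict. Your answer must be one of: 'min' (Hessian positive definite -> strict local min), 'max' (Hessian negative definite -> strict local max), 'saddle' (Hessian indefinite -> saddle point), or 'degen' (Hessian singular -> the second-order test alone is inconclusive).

Compute the Hessian H = grad^2 f:
  H = [[-1, -1], [-1, 2]]
Verify stationarity: grad f(x*) = H x* + g = (0, 0).
Eigenvalues of H: -1.3028, 2.3028.
Eigenvalues have mixed signs, so H is indefinite -> x* is a saddle point.

saddle


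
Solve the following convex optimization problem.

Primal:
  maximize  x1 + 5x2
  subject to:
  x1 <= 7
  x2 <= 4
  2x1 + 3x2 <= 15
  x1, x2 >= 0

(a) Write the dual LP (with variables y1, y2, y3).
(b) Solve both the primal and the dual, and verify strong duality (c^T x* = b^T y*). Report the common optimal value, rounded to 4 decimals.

The standard primal-dual pair for 'max c^T x s.t. A x <= b, x >= 0' is:
  Dual:  min b^T y  s.t.  A^T y >= c,  y >= 0.

So the dual LP is:
  minimize  7y1 + 4y2 + 15y3
  subject to:
    y1 + 2y3 >= 1
    y2 + 3y3 >= 5
    y1, y2, y3 >= 0

Solving the primal: x* = (1.5, 4).
  primal value c^T x* = 21.5.
Solving the dual: y* = (0, 3.5, 0.5).
  dual value b^T y* = 21.5.
Strong duality: c^T x* = b^T y*. Confirmed.

21.5


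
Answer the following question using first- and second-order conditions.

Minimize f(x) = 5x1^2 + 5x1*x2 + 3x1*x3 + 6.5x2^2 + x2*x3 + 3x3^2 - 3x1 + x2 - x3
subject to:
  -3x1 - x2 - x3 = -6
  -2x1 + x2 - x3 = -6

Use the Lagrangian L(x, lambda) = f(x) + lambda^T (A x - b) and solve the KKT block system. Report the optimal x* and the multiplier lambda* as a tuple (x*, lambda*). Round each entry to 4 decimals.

Form the Lagrangian:
  L(x, lambda) = (1/2) x^T Q x + c^T x + lambda^T (A x - b)
Stationarity (grad_x L = 0): Q x + c + A^T lambda = 0.
Primal feasibility: A x = b.

This gives the KKT block system:
  [ Q   A^T ] [ x     ]   [-c ]
  [ A    0  ] [ lambda ] = [ b ]

Solving the linear system:
  x*      = (2.2857, -1.1429, 0.2857)
  lambda* = (2.1429, 4.2857)
  f(x*)   = 15.1429

x* = (2.2857, -1.1429, 0.2857), lambda* = (2.1429, 4.2857)


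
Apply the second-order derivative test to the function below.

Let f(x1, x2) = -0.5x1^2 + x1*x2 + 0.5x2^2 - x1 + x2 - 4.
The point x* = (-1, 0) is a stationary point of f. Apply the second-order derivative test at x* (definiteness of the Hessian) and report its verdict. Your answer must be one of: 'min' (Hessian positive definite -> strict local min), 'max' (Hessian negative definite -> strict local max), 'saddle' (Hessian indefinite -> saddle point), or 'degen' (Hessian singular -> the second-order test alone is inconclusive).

Compute the Hessian H = grad^2 f:
  H = [[-1, 1], [1, 1]]
Verify stationarity: grad f(x*) = H x* + g = (0, 0).
Eigenvalues of H: -1.4142, 1.4142.
Eigenvalues have mixed signs, so H is indefinite -> x* is a saddle point.

saddle


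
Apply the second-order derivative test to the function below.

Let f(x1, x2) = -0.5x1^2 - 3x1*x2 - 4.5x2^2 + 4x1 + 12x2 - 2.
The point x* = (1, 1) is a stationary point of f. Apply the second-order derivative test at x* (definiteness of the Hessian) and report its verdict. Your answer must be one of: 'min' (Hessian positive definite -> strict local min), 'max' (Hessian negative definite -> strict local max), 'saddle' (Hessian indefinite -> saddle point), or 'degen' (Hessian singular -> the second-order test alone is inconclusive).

Compute the Hessian H = grad^2 f:
  H = [[-1, -3], [-3, -9]]
Verify stationarity: grad f(x*) = H x* + g = (0, 0).
Eigenvalues of H: -10, 0.
H has a zero eigenvalue (singular; negative semidefinite but not definite), so H is neither positive definite, negative definite, nor indefinite. The second-order test alone is inconclusive -> degen.
(Indeed, f is constant along the null direction of H through x*, so x* is not a strict local extremum.)

degen


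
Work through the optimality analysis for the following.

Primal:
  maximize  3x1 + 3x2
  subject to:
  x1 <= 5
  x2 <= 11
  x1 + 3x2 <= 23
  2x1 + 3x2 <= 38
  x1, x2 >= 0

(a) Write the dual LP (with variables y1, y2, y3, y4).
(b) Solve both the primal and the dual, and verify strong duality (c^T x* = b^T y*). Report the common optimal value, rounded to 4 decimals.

The standard primal-dual pair for 'max c^T x s.t. A x <= b, x >= 0' is:
  Dual:  min b^T y  s.t.  A^T y >= c,  y >= 0.

So the dual LP is:
  minimize  5y1 + 11y2 + 23y3 + 38y4
  subject to:
    y1 + y3 + 2y4 >= 3
    y2 + 3y3 + 3y4 >= 3
    y1, y2, y3, y4 >= 0

Solving the primal: x* = (5, 6).
  primal value c^T x* = 33.
Solving the dual: y* = (2, 0, 1, 0).
  dual value b^T y* = 33.
Strong duality: c^T x* = b^T y*. Confirmed.

33


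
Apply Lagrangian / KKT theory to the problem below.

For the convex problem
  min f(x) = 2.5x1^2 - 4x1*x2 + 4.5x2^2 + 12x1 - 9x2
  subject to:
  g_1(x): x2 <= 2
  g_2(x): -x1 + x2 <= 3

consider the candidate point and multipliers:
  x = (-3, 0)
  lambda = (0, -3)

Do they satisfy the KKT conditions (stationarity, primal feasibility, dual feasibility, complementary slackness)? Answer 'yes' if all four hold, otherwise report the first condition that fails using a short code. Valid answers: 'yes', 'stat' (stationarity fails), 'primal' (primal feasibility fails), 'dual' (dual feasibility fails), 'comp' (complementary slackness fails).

Gradient of f: grad f(x) = Q x + c = (-3, 3)
Constraint values g_i(x) = a_i^T x - b_i:
  g_1((-3, 0)) = -2
  g_2((-3, 0)) = 0
Stationarity residual: grad f(x) + sum_i lambda_i a_i = (0, 0)
  -> stationarity OK
Primal feasibility (all g_i <= 0): OK
Dual feasibility (all lambda_i >= 0): FAILS
Complementary slackness (lambda_i * g_i(x) = 0 for all i): OK

Verdict: the first failing condition is dual_feasibility -> dual.

dual


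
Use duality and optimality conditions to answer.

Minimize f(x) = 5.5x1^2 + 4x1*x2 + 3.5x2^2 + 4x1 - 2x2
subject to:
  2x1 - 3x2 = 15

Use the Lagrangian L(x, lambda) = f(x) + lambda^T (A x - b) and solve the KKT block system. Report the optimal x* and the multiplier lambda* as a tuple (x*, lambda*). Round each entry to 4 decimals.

Form the Lagrangian:
  L(x, lambda) = (1/2) x^T Q x + c^T x + lambda^T (A x - b)
Stationarity (grad_x L = 0): Q x + c + A^T lambda = 0.
Primal feasibility: A x = b.

This gives the KKT block system:
  [ Q   A^T ] [ x     ]   [-c ]
  [ A    0  ] [ lambda ] = [ b ]

Solving the linear system:
  x*      = (2.0914, -3.6057)
  lambda* = (-6.2914)
  f(x*)   = 54.9743

x* = (2.0914, -3.6057), lambda* = (-6.2914)


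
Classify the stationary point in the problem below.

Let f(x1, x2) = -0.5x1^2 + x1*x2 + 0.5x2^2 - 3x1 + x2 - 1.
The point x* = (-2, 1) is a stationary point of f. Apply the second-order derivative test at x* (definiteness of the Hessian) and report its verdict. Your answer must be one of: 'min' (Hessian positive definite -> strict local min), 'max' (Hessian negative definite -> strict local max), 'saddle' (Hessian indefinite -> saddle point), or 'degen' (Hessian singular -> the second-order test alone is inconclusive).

Compute the Hessian H = grad^2 f:
  H = [[-1, 1], [1, 1]]
Verify stationarity: grad f(x*) = H x* + g = (0, 0).
Eigenvalues of H: -1.4142, 1.4142.
Eigenvalues have mixed signs, so H is indefinite -> x* is a saddle point.

saddle


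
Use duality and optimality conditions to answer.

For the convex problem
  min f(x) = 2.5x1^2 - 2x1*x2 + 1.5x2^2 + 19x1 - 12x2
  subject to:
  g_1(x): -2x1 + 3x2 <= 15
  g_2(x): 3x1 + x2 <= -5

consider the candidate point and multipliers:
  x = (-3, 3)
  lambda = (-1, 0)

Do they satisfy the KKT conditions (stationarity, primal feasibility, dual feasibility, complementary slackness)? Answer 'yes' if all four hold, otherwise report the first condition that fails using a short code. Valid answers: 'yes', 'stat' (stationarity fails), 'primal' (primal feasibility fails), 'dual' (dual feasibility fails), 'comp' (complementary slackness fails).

Gradient of f: grad f(x) = Q x + c = (-2, 3)
Constraint values g_i(x) = a_i^T x - b_i:
  g_1((-3, 3)) = 0
  g_2((-3, 3)) = -1
Stationarity residual: grad f(x) + sum_i lambda_i a_i = (0, 0)
  -> stationarity OK
Primal feasibility (all g_i <= 0): OK
Dual feasibility (all lambda_i >= 0): FAILS
Complementary slackness (lambda_i * g_i(x) = 0 for all i): OK

Verdict: the first failing condition is dual_feasibility -> dual.

dual


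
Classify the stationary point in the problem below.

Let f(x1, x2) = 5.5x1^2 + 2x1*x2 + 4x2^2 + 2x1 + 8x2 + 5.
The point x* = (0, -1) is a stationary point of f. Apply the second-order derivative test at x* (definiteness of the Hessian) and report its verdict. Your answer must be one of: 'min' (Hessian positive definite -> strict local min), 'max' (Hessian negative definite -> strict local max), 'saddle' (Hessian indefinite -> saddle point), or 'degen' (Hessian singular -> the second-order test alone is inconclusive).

Compute the Hessian H = grad^2 f:
  H = [[11, 2], [2, 8]]
Verify stationarity: grad f(x*) = H x* + g = (0, 0).
Eigenvalues of H: 7, 12.
Both eigenvalues > 0, so H is positive definite -> x* is a strict local min.

min


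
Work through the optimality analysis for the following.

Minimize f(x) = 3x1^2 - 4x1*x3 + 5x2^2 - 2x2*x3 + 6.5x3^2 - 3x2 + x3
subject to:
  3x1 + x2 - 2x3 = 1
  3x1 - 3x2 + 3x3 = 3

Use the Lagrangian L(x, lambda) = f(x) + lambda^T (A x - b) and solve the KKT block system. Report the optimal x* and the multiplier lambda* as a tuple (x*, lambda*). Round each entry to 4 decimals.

Form the Lagrangian:
  L(x, lambda) = (1/2) x^T Q x + c^T x + lambda^T (A x - b)
Stationarity (grad_x L = 0): Q x + c + A^T lambda = 0.
Primal feasibility: A x = b.

This gives the KKT block system:
  [ Q   A^T ] [ x     ]   [-c ]
  [ A    0  ] [ lambda ] = [ b ]

Solving the linear system:
  x*      = (0.6051, 0.0256, 0.4205)
  lambda* = (0.4091, -1.0587)
  f(x*)   = 1.5554

x* = (0.6051, 0.0256, 0.4205), lambda* = (0.4091, -1.0587)


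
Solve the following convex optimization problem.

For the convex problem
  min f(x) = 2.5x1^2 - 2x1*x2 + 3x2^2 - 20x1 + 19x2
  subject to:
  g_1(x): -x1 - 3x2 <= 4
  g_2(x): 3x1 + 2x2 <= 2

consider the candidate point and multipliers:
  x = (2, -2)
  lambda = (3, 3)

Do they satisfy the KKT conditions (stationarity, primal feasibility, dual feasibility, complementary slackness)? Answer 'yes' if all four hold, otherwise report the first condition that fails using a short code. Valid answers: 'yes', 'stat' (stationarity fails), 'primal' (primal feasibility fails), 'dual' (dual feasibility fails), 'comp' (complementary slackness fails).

Gradient of f: grad f(x) = Q x + c = (-6, 3)
Constraint values g_i(x) = a_i^T x - b_i:
  g_1((2, -2)) = 0
  g_2((2, -2)) = 0
Stationarity residual: grad f(x) + sum_i lambda_i a_i = (0, 0)
  -> stationarity OK
Primal feasibility (all g_i <= 0): OK
Dual feasibility (all lambda_i >= 0): OK
Complementary slackness (lambda_i * g_i(x) = 0 for all i): OK

Verdict: yes, KKT holds.

yes


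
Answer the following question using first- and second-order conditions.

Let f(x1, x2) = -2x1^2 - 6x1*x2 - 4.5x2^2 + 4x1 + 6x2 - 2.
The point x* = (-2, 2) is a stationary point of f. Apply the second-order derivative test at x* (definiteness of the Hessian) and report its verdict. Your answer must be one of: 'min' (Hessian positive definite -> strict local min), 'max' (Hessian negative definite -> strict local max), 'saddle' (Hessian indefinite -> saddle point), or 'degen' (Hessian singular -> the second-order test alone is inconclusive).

Compute the Hessian H = grad^2 f:
  H = [[-4, -6], [-6, -9]]
Verify stationarity: grad f(x*) = H x* + g = (0, 0).
Eigenvalues of H: -13, 0.
H has a zero eigenvalue (singular; negative semidefinite but not definite), so H is neither positive definite, negative definite, nor indefinite. The second-order test alone is inconclusive -> degen.
(Indeed, f is constant along the null direction of H through x*, so x* is not a strict local extremum.)

degen


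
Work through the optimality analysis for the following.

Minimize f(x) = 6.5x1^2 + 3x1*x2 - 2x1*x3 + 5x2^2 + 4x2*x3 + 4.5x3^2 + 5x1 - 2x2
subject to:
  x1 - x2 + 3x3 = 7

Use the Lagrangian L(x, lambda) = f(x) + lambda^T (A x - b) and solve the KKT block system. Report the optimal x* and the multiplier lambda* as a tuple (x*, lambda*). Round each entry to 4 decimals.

Form the Lagrangian:
  L(x, lambda) = (1/2) x^T Q x + c^T x + lambda^T (A x - b)
Stationarity (grad_x L = 0): Q x + c + A^T lambda = 0.
Primal feasibility: A x = b.

This gives the KKT block system:
  [ Q   A^T ] [ x     ]   [-c ]
  [ A    0  ] [ lambda ] = [ b ]

Solving the linear system:
  x*      = (0.4348, -1.0488, 1.8388)
  lambda* = (-3.8282)
  f(x*)   = 15.5345

x* = (0.4348, -1.0488, 1.8388), lambda* = (-3.8282)


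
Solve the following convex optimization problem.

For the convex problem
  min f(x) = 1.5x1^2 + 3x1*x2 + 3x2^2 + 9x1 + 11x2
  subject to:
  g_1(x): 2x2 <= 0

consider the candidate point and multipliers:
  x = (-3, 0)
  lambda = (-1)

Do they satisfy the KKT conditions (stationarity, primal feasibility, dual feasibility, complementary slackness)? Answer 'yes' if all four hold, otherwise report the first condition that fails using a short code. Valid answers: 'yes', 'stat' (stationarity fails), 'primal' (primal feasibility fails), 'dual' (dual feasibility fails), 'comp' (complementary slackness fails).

Gradient of f: grad f(x) = Q x + c = (0, 2)
Constraint values g_i(x) = a_i^T x - b_i:
  g_1((-3, 0)) = 0
Stationarity residual: grad f(x) + sum_i lambda_i a_i = (0, 0)
  -> stationarity OK
Primal feasibility (all g_i <= 0): OK
Dual feasibility (all lambda_i >= 0): FAILS
Complementary slackness (lambda_i * g_i(x) = 0 for all i): OK

Verdict: the first failing condition is dual_feasibility -> dual.

dual


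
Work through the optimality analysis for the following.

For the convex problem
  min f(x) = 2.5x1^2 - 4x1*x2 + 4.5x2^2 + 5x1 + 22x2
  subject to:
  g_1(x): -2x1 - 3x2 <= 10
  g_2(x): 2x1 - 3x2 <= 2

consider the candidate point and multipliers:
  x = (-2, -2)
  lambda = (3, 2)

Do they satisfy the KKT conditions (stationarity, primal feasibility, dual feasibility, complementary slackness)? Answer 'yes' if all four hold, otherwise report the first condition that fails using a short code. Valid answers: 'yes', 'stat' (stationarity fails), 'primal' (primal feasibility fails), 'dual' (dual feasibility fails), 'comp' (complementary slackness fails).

Gradient of f: grad f(x) = Q x + c = (3, 12)
Constraint values g_i(x) = a_i^T x - b_i:
  g_1((-2, -2)) = 0
  g_2((-2, -2)) = 0
Stationarity residual: grad f(x) + sum_i lambda_i a_i = (1, -3)
  -> stationarity FAILS
Primal feasibility (all g_i <= 0): OK
Dual feasibility (all lambda_i >= 0): OK
Complementary slackness (lambda_i * g_i(x) = 0 for all i): OK

Verdict: the first failing condition is stationarity -> stat.

stat


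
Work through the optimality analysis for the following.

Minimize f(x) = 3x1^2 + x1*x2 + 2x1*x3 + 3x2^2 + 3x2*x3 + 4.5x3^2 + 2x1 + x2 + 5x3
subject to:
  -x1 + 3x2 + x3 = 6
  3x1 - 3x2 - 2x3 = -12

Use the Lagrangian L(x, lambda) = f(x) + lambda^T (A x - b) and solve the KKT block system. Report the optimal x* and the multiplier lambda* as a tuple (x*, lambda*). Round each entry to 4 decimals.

Form the Lagrangian:
  L(x, lambda) = (1/2) x^T Q x + c^T x + lambda^T (A x - b)
Stationarity (grad_x L = 0): Q x + c + A^T lambda = 0.
Primal feasibility: A x = b.

This gives the KKT block system:
  [ Q   A^T ] [ x     ]   [-c ]
  [ A    0  ] [ lambda ] = [ b ]

Solving the linear system:
  x*      = (-2.7319, 0.9106, 0.5362)
  lambda* = (3.5338, 5.314)
  f(x*)   = 20.3466

x* = (-2.7319, 0.9106, 0.5362), lambda* = (3.5338, 5.314)


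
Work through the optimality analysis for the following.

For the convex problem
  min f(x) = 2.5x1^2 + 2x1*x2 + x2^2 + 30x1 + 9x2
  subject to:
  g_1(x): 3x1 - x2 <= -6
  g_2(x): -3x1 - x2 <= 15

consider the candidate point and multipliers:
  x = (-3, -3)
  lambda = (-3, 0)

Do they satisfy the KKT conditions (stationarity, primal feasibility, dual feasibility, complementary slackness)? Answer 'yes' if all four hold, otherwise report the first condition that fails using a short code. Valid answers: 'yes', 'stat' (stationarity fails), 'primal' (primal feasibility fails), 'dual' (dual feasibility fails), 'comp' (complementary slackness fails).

Gradient of f: grad f(x) = Q x + c = (9, -3)
Constraint values g_i(x) = a_i^T x - b_i:
  g_1((-3, -3)) = 0
  g_2((-3, -3)) = -3
Stationarity residual: grad f(x) + sum_i lambda_i a_i = (0, 0)
  -> stationarity OK
Primal feasibility (all g_i <= 0): OK
Dual feasibility (all lambda_i >= 0): FAILS
Complementary slackness (lambda_i * g_i(x) = 0 for all i): OK

Verdict: the first failing condition is dual_feasibility -> dual.

dual


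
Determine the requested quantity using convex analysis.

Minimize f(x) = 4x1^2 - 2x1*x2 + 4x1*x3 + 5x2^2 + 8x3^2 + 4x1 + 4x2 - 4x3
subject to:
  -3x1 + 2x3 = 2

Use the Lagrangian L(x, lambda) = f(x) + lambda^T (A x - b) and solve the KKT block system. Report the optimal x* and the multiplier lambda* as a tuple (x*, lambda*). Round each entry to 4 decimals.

Form the Lagrangian:
  L(x, lambda) = (1/2) x^T Q x + c^T x + lambda^T (A x - b)
Stationarity (grad_x L = 0): Q x + c + A^T lambda = 0.
Primal feasibility: A x = b.

This gives the KKT block system:
  [ Q   A^T ] [ x     ]   [-c ]
  [ A    0  ] [ lambda ] = [ b ]

Solving the linear system:
  x*      = (-0.482, -0.4964, 0.277)
  lambda* = (0.7482)
  f(x*)   = -3.259

x* = (-0.482, -0.4964, 0.277), lambda* = (0.7482)


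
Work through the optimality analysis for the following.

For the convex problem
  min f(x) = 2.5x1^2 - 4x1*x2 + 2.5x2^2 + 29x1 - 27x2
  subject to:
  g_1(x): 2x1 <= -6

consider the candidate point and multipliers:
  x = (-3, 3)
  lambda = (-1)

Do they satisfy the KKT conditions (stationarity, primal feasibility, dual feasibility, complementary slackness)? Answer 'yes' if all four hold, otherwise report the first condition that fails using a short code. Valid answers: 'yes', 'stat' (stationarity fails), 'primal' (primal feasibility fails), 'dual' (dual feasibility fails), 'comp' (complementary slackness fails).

Gradient of f: grad f(x) = Q x + c = (2, 0)
Constraint values g_i(x) = a_i^T x - b_i:
  g_1((-3, 3)) = 0
Stationarity residual: grad f(x) + sum_i lambda_i a_i = (0, 0)
  -> stationarity OK
Primal feasibility (all g_i <= 0): OK
Dual feasibility (all lambda_i >= 0): FAILS
Complementary slackness (lambda_i * g_i(x) = 0 for all i): OK

Verdict: the first failing condition is dual_feasibility -> dual.

dual


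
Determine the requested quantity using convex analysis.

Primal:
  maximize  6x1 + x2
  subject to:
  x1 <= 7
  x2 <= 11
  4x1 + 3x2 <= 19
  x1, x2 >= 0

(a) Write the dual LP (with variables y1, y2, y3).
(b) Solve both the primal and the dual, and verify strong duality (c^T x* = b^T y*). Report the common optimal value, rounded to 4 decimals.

The standard primal-dual pair for 'max c^T x s.t. A x <= b, x >= 0' is:
  Dual:  min b^T y  s.t.  A^T y >= c,  y >= 0.

So the dual LP is:
  minimize  7y1 + 11y2 + 19y3
  subject to:
    y1 + 4y3 >= 6
    y2 + 3y3 >= 1
    y1, y2, y3 >= 0

Solving the primal: x* = (4.75, 0).
  primal value c^T x* = 28.5.
Solving the dual: y* = (0, 0, 1.5).
  dual value b^T y* = 28.5.
Strong duality: c^T x* = b^T y*. Confirmed.

28.5


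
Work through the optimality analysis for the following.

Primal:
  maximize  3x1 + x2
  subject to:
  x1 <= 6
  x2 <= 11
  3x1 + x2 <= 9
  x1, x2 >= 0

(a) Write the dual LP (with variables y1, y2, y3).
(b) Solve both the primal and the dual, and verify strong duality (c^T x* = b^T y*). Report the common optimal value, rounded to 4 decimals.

The standard primal-dual pair for 'max c^T x s.t. A x <= b, x >= 0' is:
  Dual:  min b^T y  s.t.  A^T y >= c,  y >= 0.

So the dual LP is:
  minimize  6y1 + 11y2 + 9y3
  subject to:
    y1 + 3y3 >= 3
    y2 + y3 >= 1
    y1, y2, y3 >= 0

Solving the primal: x* = (3, 0).
  primal value c^T x* = 9.
Solving the dual: y* = (0, 0, 1).
  dual value b^T y* = 9.
Strong duality: c^T x* = b^T y*. Confirmed.

9


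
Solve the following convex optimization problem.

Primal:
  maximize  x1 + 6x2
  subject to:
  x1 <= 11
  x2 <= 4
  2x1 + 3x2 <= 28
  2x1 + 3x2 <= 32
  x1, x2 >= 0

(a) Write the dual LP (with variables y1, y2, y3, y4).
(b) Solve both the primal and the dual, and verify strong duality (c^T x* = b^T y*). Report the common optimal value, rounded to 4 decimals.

The standard primal-dual pair for 'max c^T x s.t. A x <= b, x >= 0' is:
  Dual:  min b^T y  s.t.  A^T y >= c,  y >= 0.

So the dual LP is:
  minimize  11y1 + 4y2 + 28y3 + 32y4
  subject to:
    y1 + 2y3 + 2y4 >= 1
    y2 + 3y3 + 3y4 >= 6
    y1, y2, y3, y4 >= 0

Solving the primal: x* = (8, 4).
  primal value c^T x* = 32.
Solving the dual: y* = (0, 4.5, 0.5, 0).
  dual value b^T y* = 32.
Strong duality: c^T x* = b^T y*. Confirmed.

32


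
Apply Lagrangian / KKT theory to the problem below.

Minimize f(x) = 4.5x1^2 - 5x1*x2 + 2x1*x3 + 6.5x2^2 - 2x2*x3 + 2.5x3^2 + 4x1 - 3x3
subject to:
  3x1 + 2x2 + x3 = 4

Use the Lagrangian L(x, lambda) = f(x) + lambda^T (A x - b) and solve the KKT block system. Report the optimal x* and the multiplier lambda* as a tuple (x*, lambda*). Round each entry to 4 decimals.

Form the Lagrangian:
  L(x, lambda) = (1/2) x^T Q x + c^T x + lambda^T (A x - b)
Stationarity (grad_x L = 0): Q x + c + A^T lambda = 0.
Primal feasibility: A x = b.

This gives the KKT block system:
  [ Q   A^T ] [ x     ]   [-c ]
  [ A    0  ] [ lambda ] = [ b ]

Solving the linear system:
  x*      = (0.4683, 0.716, 1.1631)
  lambda* = (-2.3202)
  f(x*)   = 3.8323

x* = (0.4683, 0.716, 1.1631), lambda* = (-2.3202)


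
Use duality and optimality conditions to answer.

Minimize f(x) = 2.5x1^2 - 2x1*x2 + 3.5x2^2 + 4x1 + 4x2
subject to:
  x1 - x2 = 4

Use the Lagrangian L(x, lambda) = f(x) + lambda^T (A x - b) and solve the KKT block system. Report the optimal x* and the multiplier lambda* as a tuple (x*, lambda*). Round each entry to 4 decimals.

Form the Lagrangian:
  L(x, lambda) = (1/2) x^T Q x + c^T x + lambda^T (A x - b)
Stationarity (grad_x L = 0): Q x + c + A^T lambda = 0.
Primal feasibility: A x = b.

This gives the KKT block system:
  [ Q   A^T ] [ x     ]   [-c ]
  [ A    0  ] [ lambda ] = [ b ]

Solving the linear system:
  x*      = (1.5, -2.5)
  lambda* = (-16.5)
  f(x*)   = 31

x* = (1.5, -2.5), lambda* = (-16.5)


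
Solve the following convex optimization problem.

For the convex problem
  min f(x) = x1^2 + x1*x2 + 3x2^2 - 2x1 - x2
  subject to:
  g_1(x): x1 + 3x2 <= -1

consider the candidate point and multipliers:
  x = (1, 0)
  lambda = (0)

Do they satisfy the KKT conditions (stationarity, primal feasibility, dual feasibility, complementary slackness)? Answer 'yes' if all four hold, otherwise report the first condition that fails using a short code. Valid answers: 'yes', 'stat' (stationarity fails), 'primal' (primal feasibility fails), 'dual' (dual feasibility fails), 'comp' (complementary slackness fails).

Gradient of f: grad f(x) = Q x + c = (0, 0)
Constraint values g_i(x) = a_i^T x - b_i:
  g_1((1, 0)) = 2
Stationarity residual: grad f(x) + sum_i lambda_i a_i = (0, 0)
  -> stationarity OK
Primal feasibility (all g_i <= 0): FAILS
Dual feasibility (all lambda_i >= 0): OK
Complementary slackness (lambda_i * g_i(x) = 0 for all i): OK

Verdict: the first failing condition is primal_feasibility -> primal.

primal


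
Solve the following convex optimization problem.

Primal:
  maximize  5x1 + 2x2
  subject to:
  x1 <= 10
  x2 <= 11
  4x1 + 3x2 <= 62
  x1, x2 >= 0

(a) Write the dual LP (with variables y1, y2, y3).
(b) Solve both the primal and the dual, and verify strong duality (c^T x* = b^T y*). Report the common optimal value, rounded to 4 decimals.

The standard primal-dual pair for 'max c^T x s.t. A x <= b, x >= 0' is:
  Dual:  min b^T y  s.t.  A^T y >= c,  y >= 0.

So the dual LP is:
  minimize  10y1 + 11y2 + 62y3
  subject to:
    y1 + 4y3 >= 5
    y2 + 3y3 >= 2
    y1, y2, y3 >= 0

Solving the primal: x* = (10, 7.3333).
  primal value c^T x* = 64.6667.
Solving the dual: y* = (2.3333, 0, 0.6667).
  dual value b^T y* = 64.6667.
Strong duality: c^T x* = b^T y*. Confirmed.

64.6667


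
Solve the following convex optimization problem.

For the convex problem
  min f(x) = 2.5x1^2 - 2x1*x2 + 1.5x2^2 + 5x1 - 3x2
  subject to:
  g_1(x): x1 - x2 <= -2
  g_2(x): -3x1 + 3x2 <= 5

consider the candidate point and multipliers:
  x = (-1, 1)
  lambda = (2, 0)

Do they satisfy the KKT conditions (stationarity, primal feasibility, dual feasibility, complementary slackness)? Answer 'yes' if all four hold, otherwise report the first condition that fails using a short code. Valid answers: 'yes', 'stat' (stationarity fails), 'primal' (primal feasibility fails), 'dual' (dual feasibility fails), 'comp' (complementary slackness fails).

Gradient of f: grad f(x) = Q x + c = (-2, 2)
Constraint values g_i(x) = a_i^T x - b_i:
  g_1((-1, 1)) = 0
  g_2((-1, 1)) = 1
Stationarity residual: grad f(x) + sum_i lambda_i a_i = (0, 0)
  -> stationarity OK
Primal feasibility (all g_i <= 0): FAILS
Dual feasibility (all lambda_i >= 0): OK
Complementary slackness (lambda_i * g_i(x) = 0 for all i): OK

Verdict: the first failing condition is primal_feasibility -> primal.

primal


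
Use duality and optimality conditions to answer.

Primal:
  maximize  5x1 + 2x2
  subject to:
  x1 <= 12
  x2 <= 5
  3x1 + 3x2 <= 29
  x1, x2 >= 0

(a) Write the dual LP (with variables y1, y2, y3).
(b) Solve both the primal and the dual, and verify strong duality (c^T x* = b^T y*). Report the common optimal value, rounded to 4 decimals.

The standard primal-dual pair for 'max c^T x s.t. A x <= b, x >= 0' is:
  Dual:  min b^T y  s.t.  A^T y >= c,  y >= 0.

So the dual LP is:
  minimize  12y1 + 5y2 + 29y3
  subject to:
    y1 + 3y3 >= 5
    y2 + 3y3 >= 2
    y1, y2, y3 >= 0

Solving the primal: x* = (9.6667, 0).
  primal value c^T x* = 48.3333.
Solving the dual: y* = (0, 0, 1.6667).
  dual value b^T y* = 48.3333.
Strong duality: c^T x* = b^T y*. Confirmed.

48.3333


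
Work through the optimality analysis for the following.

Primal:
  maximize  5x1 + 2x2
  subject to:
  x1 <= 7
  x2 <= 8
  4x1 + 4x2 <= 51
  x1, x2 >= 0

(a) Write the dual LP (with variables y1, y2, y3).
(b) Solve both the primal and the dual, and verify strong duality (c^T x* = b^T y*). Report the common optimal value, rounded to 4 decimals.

The standard primal-dual pair for 'max c^T x s.t. A x <= b, x >= 0' is:
  Dual:  min b^T y  s.t.  A^T y >= c,  y >= 0.

So the dual LP is:
  minimize  7y1 + 8y2 + 51y3
  subject to:
    y1 + 4y3 >= 5
    y2 + 4y3 >= 2
    y1, y2, y3 >= 0

Solving the primal: x* = (7, 5.75).
  primal value c^T x* = 46.5.
Solving the dual: y* = (3, 0, 0.5).
  dual value b^T y* = 46.5.
Strong duality: c^T x* = b^T y*. Confirmed.

46.5


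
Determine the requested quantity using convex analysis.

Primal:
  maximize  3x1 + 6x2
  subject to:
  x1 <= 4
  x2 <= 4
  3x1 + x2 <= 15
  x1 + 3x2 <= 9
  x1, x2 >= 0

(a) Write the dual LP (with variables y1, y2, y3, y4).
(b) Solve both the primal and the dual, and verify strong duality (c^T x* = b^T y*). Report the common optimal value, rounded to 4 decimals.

The standard primal-dual pair for 'max c^T x s.t. A x <= b, x >= 0' is:
  Dual:  min b^T y  s.t.  A^T y >= c,  y >= 0.

So the dual LP is:
  minimize  4y1 + 4y2 + 15y3 + 9y4
  subject to:
    y1 + 3y3 + y4 >= 3
    y2 + y3 + 3y4 >= 6
    y1, y2, y3, y4 >= 0

Solving the primal: x* = (4, 1.6667).
  primal value c^T x* = 22.
Solving the dual: y* = (1, 0, 0, 2).
  dual value b^T y* = 22.
Strong duality: c^T x* = b^T y*. Confirmed.

22


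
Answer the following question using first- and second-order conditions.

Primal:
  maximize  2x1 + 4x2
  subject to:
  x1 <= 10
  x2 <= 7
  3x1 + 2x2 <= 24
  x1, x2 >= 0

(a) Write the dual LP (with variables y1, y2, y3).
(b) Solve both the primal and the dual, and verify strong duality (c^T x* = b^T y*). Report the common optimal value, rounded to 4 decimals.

The standard primal-dual pair for 'max c^T x s.t. A x <= b, x >= 0' is:
  Dual:  min b^T y  s.t.  A^T y >= c,  y >= 0.

So the dual LP is:
  minimize  10y1 + 7y2 + 24y3
  subject to:
    y1 + 3y3 >= 2
    y2 + 2y3 >= 4
    y1, y2, y3 >= 0

Solving the primal: x* = (3.3333, 7).
  primal value c^T x* = 34.6667.
Solving the dual: y* = (0, 2.6667, 0.6667).
  dual value b^T y* = 34.6667.
Strong duality: c^T x* = b^T y*. Confirmed.

34.6667


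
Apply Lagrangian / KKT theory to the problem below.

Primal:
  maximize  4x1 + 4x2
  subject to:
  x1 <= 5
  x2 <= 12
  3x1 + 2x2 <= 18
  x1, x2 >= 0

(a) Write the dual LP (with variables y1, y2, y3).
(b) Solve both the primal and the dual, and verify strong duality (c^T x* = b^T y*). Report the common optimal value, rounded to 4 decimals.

The standard primal-dual pair for 'max c^T x s.t. A x <= b, x >= 0' is:
  Dual:  min b^T y  s.t.  A^T y >= c,  y >= 0.

So the dual LP is:
  minimize  5y1 + 12y2 + 18y3
  subject to:
    y1 + 3y3 >= 4
    y2 + 2y3 >= 4
    y1, y2, y3 >= 0

Solving the primal: x* = (0, 9).
  primal value c^T x* = 36.
Solving the dual: y* = (0, 0, 2).
  dual value b^T y* = 36.
Strong duality: c^T x* = b^T y*. Confirmed.

36


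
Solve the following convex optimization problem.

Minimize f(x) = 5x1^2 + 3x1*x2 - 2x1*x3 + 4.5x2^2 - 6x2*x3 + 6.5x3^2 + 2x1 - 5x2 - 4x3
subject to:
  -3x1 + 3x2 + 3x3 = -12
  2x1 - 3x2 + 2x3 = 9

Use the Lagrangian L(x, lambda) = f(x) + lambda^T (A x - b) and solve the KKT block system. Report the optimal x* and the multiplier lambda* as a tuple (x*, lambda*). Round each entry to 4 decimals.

Form the Lagrangian:
  L(x, lambda) = (1/2) x^T Q x + c^T x + lambda^T (A x - b)
Stationarity (grad_x L = 0): Q x + c + A^T lambda = 0.
Primal feasibility: A x = b.

This gives the KKT block system:
  [ Q   A^T ] [ x     ]   [-c ]
  [ A    0  ] [ lambda ] = [ b ]

Solving the linear system:
  x*      = (1.6819, -2.0545, -0.2636)
  lambda* = (1.9412, -3.6797)
  f(x*)   = 35.5512

x* = (1.6819, -2.0545, -0.2636), lambda* = (1.9412, -3.6797)


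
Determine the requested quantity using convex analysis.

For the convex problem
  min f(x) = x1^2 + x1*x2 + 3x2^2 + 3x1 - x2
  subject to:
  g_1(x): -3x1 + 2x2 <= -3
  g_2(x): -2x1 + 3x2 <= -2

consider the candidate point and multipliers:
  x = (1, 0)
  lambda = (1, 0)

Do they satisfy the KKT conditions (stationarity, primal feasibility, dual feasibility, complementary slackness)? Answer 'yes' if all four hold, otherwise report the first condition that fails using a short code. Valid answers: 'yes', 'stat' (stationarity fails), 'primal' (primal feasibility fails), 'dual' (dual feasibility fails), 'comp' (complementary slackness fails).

Gradient of f: grad f(x) = Q x + c = (5, 0)
Constraint values g_i(x) = a_i^T x - b_i:
  g_1((1, 0)) = 0
  g_2((1, 0)) = 0
Stationarity residual: grad f(x) + sum_i lambda_i a_i = (2, 2)
  -> stationarity FAILS
Primal feasibility (all g_i <= 0): OK
Dual feasibility (all lambda_i >= 0): OK
Complementary slackness (lambda_i * g_i(x) = 0 for all i): OK

Verdict: the first failing condition is stationarity -> stat.

stat
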